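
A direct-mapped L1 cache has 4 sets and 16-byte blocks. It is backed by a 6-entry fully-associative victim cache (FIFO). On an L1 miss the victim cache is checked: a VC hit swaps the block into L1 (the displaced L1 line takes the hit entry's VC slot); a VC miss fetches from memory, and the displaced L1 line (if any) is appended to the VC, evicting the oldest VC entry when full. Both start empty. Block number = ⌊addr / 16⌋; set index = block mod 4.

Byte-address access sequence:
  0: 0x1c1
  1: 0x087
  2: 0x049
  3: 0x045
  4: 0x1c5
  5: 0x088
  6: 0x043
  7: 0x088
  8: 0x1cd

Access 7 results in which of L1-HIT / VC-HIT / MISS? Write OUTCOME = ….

  [0] addr=0x1c1 blk=28 s=0: MISS | VC []
  [1] addr=0x87 blk=8 s=0: MISS | VC [28]
  [2] addr=0x49 blk=4 s=0: MISS | VC [28, 8]
  [3] addr=0x45 blk=4 s=0: L1-HIT | VC [28, 8]
  [4] addr=0x1c5 blk=28 s=0: VC-HIT | VC [4, 8]
  [5] addr=0x88 blk=8 s=0: VC-HIT | VC [4, 28]
  [6] addr=0x43 blk=4 s=0: VC-HIT | VC [8, 28]
  [7] addr=0x88 blk=8 s=0: VC-HIT | VC [4, 28]
  [8] addr=0x1cd blk=28 s=0: VC-HIT | VC [4, 8]

OUTCOME = VC-HIT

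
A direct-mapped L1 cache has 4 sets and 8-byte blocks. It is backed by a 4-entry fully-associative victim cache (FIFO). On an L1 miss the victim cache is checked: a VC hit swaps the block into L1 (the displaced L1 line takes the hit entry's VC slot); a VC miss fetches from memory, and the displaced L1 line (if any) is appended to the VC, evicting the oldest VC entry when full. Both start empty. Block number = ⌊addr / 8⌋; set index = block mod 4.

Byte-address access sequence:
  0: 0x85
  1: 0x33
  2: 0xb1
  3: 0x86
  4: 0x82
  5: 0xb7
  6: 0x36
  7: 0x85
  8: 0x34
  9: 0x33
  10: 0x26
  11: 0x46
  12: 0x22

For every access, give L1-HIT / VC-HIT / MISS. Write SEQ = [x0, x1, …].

  [0] addr=0x85 blk=16 s=0: MISS | VC []
  [1] addr=0x33 blk=6 s=2: MISS | VC []
  [2] addr=0xb1 blk=22 s=2: MISS | VC [6]
  [3] addr=0x86 blk=16 s=0: L1-HIT | VC [6]
  [4] addr=0x82 blk=16 s=0: L1-HIT | VC [6]
  [5] addr=0xb7 blk=22 s=2: L1-HIT | VC [6]
  [6] addr=0x36 blk=6 s=2: VC-HIT | VC [22]
  [7] addr=0x85 blk=16 s=0: L1-HIT | VC [22]
  [8] addr=0x34 blk=6 s=2: L1-HIT | VC [22]
  [9] addr=0x33 blk=6 s=2: L1-HIT | VC [22]
  [10] addr=0x26 blk=4 s=0: MISS | VC [22, 16]
  [11] addr=0x46 blk=8 s=0: MISS | VC [22, 16, 4]
  [12] addr=0x22 blk=4 s=0: VC-HIT | VC [22, 16, 8]

SEQ = [MISS, MISS, MISS, L1-HIT, L1-HIT, L1-HIT, VC-HIT, L1-HIT, L1-HIT, L1-HIT, MISS, MISS, VC-HIT]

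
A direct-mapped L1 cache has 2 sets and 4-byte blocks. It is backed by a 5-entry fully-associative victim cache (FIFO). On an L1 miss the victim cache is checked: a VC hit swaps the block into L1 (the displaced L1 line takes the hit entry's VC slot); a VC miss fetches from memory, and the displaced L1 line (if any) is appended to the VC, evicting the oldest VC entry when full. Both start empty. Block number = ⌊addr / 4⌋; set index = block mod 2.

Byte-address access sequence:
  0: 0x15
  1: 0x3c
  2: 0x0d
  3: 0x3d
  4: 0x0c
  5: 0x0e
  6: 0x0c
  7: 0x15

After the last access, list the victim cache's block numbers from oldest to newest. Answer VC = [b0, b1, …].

0: 0x15 (blk 5, set 1) → MISS  vc=[]
1: 0x3c (blk 15, set 1) → MISS  vc=[5]
2: 0xd (blk 3, set 1) → MISS  vc=[5, 15]
3: 0x3d (blk 15, set 1) → VC-HIT  vc=[5, 3]
4: 0xc (blk 3, set 1) → VC-HIT  vc=[5, 15]
5: 0xe (blk 3, set 1) → L1-HIT  vc=[5, 15]
6: 0xc (blk 3, set 1) → L1-HIT  vc=[5, 15]
7: 0x15 (blk 5, set 1) → VC-HIT  vc=[3, 15]

VC = [3, 15]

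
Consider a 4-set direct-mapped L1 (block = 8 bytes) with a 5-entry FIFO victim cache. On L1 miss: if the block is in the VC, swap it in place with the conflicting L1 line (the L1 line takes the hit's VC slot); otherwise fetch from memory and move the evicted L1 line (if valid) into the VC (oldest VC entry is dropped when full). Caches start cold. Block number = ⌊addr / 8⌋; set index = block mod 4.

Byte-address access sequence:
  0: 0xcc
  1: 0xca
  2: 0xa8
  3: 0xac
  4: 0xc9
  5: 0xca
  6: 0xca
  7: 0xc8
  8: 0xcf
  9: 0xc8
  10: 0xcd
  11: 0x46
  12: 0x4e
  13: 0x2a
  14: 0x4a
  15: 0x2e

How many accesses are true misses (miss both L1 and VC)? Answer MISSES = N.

#0 0xcc→b25/s1 MISS; vc=[]
#1 0xca→b25/s1 L1-HIT; vc=[]
#2 0xa8→b21/s1 MISS; vc=[25]
#3 0xac→b21/s1 L1-HIT; vc=[25]
#4 0xc9→b25/s1 VC-HIT; vc=[21]
#5 0xca→b25/s1 L1-HIT; vc=[21]
#6 0xca→b25/s1 L1-HIT; vc=[21]
#7 0xc8→b25/s1 L1-HIT; vc=[21]
#8 0xcf→b25/s1 L1-HIT; vc=[21]
#9 0xc8→b25/s1 L1-HIT; vc=[21]
#10 0xcd→b25/s1 L1-HIT; vc=[21]
#11 0x46→b8/s0 MISS; vc=[21]
#12 0x4e→b9/s1 MISS; vc=[21,25]
#13 0x2a→b5/s1 MISS; vc=[21,25,9]
#14 0x4a→b9/s1 VC-HIT; vc=[21,25,5]
#15 0x2e→b5/s1 VC-HIT; vc=[21,25,9]

MISSES = 5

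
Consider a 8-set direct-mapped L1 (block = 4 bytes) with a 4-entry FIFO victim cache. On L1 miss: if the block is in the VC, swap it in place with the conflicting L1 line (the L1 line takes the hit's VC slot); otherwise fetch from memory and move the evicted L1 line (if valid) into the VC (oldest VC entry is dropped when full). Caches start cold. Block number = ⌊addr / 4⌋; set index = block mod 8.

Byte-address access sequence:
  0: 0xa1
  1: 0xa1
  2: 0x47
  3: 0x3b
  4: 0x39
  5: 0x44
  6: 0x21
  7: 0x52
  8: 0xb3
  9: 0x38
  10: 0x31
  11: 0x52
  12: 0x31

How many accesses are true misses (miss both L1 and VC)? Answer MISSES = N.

MISSES = 7

0: 0xa1 (blk 40, set 0) → MISS  vc=[]
1: 0xa1 (blk 40, set 0) → L1-HIT  vc=[]
2: 0x47 (blk 17, set 1) → MISS  vc=[]
3: 0x3b (blk 14, set 6) → MISS  vc=[]
4: 0x39 (blk 14, set 6) → L1-HIT  vc=[]
5: 0x44 (blk 17, set 1) → L1-HIT  vc=[]
6: 0x21 (blk 8, set 0) → MISS  vc=[40]
7: 0x52 (blk 20, set 4) → MISS  vc=[40]
8: 0xb3 (blk 44, set 4) → MISS  vc=[40, 20]
9: 0x38 (blk 14, set 6) → L1-HIT  vc=[40, 20]
10: 0x31 (blk 12, set 4) → MISS  vc=[40, 20, 44]
11: 0x52 (blk 20, set 4) → VC-HIT  vc=[40, 12, 44]
12: 0x31 (blk 12, set 4) → VC-HIT  vc=[40, 20, 44]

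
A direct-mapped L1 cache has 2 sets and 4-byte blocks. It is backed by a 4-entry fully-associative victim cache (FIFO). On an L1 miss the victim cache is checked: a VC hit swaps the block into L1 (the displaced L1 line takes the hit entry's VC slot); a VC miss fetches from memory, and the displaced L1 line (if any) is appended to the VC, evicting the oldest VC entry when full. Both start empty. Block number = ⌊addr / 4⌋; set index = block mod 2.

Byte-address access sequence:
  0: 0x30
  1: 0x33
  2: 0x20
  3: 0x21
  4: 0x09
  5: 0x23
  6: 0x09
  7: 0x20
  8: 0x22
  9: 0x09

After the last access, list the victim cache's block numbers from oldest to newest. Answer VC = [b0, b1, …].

#0 0x30→b12/s0 MISS; vc=[]
#1 0x33→b12/s0 L1-HIT; vc=[]
#2 0x20→b8/s0 MISS; vc=[12]
#3 0x21→b8/s0 L1-HIT; vc=[12]
#4 0x9→b2/s0 MISS; vc=[12,8]
#5 0x23→b8/s0 VC-HIT; vc=[12,2]
#6 0x9→b2/s0 VC-HIT; vc=[12,8]
#7 0x20→b8/s0 VC-HIT; vc=[12,2]
#8 0x22→b8/s0 L1-HIT; vc=[12,2]
#9 0x9→b2/s0 VC-HIT; vc=[12,8]

VC = [12, 8]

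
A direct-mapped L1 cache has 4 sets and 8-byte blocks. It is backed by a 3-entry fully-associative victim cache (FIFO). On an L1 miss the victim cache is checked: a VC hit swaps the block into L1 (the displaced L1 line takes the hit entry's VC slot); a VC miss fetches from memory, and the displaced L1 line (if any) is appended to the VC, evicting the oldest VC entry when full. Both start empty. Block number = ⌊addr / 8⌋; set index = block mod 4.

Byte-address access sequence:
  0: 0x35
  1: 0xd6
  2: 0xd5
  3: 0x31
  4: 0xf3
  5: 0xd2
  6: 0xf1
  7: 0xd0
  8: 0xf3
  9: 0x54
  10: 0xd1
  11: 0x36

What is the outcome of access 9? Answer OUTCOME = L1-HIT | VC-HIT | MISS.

0: 0x35 (blk 6, set 2) → MISS  vc=[]
1: 0xd6 (blk 26, set 2) → MISS  vc=[6]
2: 0xd5 (blk 26, set 2) → L1-HIT  vc=[6]
3: 0x31 (blk 6, set 2) → VC-HIT  vc=[26]
4: 0xf3 (blk 30, set 2) → MISS  vc=[26, 6]
5: 0xd2 (blk 26, set 2) → VC-HIT  vc=[30, 6]
6: 0xf1 (blk 30, set 2) → VC-HIT  vc=[26, 6]
7: 0xd0 (blk 26, set 2) → VC-HIT  vc=[30, 6]
8: 0xf3 (blk 30, set 2) → VC-HIT  vc=[26, 6]
9: 0x54 (blk 10, set 2) → MISS  vc=[26, 6, 30]
10: 0xd1 (blk 26, set 2) → VC-HIT  vc=[10, 6, 30]
11: 0x36 (blk 6, set 2) → VC-HIT  vc=[10, 26, 30]

OUTCOME = MISS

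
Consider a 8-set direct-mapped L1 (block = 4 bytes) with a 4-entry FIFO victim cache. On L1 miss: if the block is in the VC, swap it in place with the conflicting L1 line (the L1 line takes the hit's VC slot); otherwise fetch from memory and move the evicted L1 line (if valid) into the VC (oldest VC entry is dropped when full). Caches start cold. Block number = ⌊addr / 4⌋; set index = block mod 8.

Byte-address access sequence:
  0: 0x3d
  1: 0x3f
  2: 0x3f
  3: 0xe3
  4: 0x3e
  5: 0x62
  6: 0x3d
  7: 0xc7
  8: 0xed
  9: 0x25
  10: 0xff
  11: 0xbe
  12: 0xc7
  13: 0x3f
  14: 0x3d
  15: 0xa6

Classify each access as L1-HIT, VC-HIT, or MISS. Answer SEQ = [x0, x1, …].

SEQ = [MISS, L1-HIT, L1-HIT, MISS, L1-HIT, MISS, L1-HIT, MISS, MISS, MISS, MISS, MISS, VC-HIT, VC-HIT, L1-HIT, MISS]

0: 0x3d (blk 15, set 7) → MISS  vc=[]
1: 0x3f (blk 15, set 7) → L1-HIT  vc=[]
2: 0x3f (blk 15, set 7) → L1-HIT  vc=[]
3: 0xe3 (blk 56, set 0) → MISS  vc=[]
4: 0x3e (blk 15, set 7) → L1-HIT  vc=[]
5: 0x62 (blk 24, set 0) → MISS  vc=[56]
6: 0x3d (blk 15, set 7) → L1-HIT  vc=[56]
7: 0xc7 (blk 49, set 1) → MISS  vc=[56]
8: 0xed (blk 59, set 3) → MISS  vc=[56]
9: 0x25 (blk 9, set 1) → MISS  vc=[56, 49]
10: 0xff (blk 63, set 7) → MISS  vc=[56, 49, 15]
11: 0xbe (blk 47, set 7) → MISS  vc=[56, 49, 15, 63]
12: 0xc7 (blk 49, set 1) → VC-HIT  vc=[56, 9, 15, 63]
13: 0x3f (blk 15, set 7) → VC-HIT  vc=[56, 9, 47, 63]
14: 0x3d (blk 15, set 7) → L1-HIT  vc=[56, 9, 47, 63]
15: 0xa6 (blk 41, set 1) → MISS  vc=[9, 47, 63, 49]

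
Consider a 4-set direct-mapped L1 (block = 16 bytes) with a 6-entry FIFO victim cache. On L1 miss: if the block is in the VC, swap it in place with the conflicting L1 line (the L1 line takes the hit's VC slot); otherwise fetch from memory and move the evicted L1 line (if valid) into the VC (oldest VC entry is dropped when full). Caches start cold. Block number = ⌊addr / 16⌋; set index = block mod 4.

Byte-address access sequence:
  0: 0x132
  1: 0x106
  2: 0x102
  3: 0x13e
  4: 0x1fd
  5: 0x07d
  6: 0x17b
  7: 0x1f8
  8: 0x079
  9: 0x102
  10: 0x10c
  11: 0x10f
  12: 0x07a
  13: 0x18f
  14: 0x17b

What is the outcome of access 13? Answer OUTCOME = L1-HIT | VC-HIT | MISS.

OUTCOME = MISS

#0 0x132→b19/s3 MISS; vc=[]
#1 0x106→b16/s0 MISS; vc=[]
#2 0x102→b16/s0 L1-HIT; vc=[]
#3 0x13e→b19/s3 L1-HIT; vc=[]
#4 0x1fd→b31/s3 MISS; vc=[19]
#5 0x7d→b7/s3 MISS; vc=[19,31]
#6 0x17b→b23/s3 MISS; vc=[19,31,7]
#7 0x1f8→b31/s3 VC-HIT; vc=[19,23,7]
#8 0x79→b7/s3 VC-HIT; vc=[19,23,31]
#9 0x102→b16/s0 L1-HIT; vc=[19,23,31]
#10 0x10c→b16/s0 L1-HIT; vc=[19,23,31]
#11 0x10f→b16/s0 L1-HIT; vc=[19,23,31]
#12 0x7a→b7/s3 L1-HIT; vc=[19,23,31]
#13 0x18f→b24/s0 MISS; vc=[19,23,31,16]
#14 0x17b→b23/s3 VC-HIT; vc=[19,7,31,16]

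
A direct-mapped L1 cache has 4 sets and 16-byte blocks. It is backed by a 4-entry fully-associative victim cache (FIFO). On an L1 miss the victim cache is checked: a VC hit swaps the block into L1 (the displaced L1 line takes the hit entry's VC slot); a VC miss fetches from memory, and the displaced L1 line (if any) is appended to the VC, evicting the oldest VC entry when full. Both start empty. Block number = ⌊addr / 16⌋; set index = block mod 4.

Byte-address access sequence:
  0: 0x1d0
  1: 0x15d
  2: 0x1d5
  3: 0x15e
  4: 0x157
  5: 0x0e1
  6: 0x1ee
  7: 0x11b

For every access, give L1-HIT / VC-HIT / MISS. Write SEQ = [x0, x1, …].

#0 0x1d0→b29/s1 MISS; vc=[]
#1 0x15d→b21/s1 MISS; vc=[29]
#2 0x1d5→b29/s1 VC-HIT; vc=[21]
#3 0x15e→b21/s1 VC-HIT; vc=[29]
#4 0x157→b21/s1 L1-HIT; vc=[29]
#5 0xe1→b14/s2 MISS; vc=[29]
#6 0x1ee→b30/s2 MISS; vc=[29,14]
#7 0x11b→b17/s1 MISS; vc=[29,14,21]

SEQ = [MISS, MISS, VC-HIT, VC-HIT, L1-HIT, MISS, MISS, MISS]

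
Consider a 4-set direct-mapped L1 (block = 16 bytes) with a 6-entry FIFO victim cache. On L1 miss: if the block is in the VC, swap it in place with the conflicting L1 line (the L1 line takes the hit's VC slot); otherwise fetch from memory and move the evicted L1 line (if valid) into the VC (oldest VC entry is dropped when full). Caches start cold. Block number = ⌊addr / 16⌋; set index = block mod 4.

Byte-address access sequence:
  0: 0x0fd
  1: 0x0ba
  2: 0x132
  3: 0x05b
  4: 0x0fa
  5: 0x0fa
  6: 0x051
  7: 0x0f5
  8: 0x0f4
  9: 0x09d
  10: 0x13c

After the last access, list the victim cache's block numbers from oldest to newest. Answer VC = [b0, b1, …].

#0 0xfd→b15/s3 MISS; vc=[]
#1 0xba→b11/s3 MISS; vc=[15]
#2 0x132→b19/s3 MISS; vc=[15,11]
#3 0x5b→b5/s1 MISS; vc=[15,11]
#4 0xfa→b15/s3 VC-HIT; vc=[19,11]
#5 0xfa→b15/s3 L1-HIT; vc=[19,11]
#6 0x51→b5/s1 L1-HIT; vc=[19,11]
#7 0xf5→b15/s3 L1-HIT; vc=[19,11]
#8 0xf4→b15/s3 L1-HIT; vc=[19,11]
#9 0x9d→b9/s1 MISS; vc=[19,11,5]
#10 0x13c→b19/s3 VC-HIT; vc=[15,11,5]

VC = [15, 11, 5]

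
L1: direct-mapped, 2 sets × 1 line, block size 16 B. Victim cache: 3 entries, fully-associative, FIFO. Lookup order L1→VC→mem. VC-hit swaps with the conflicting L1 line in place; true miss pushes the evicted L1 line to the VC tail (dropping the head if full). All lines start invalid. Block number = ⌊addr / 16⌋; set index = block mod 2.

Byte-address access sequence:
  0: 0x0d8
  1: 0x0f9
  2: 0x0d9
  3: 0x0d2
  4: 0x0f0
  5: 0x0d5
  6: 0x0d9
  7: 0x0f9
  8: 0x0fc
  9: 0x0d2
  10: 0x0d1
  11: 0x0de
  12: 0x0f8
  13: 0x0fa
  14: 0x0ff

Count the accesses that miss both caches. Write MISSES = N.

MISSES = 2

  [0] addr=0xd8 blk=13 s=1: MISS | VC []
  [1] addr=0xf9 blk=15 s=1: MISS | VC [13]
  [2] addr=0xd9 blk=13 s=1: VC-HIT | VC [15]
  [3] addr=0xd2 blk=13 s=1: L1-HIT | VC [15]
  [4] addr=0xf0 blk=15 s=1: VC-HIT | VC [13]
  [5] addr=0xd5 blk=13 s=1: VC-HIT | VC [15]
  [6] addr=0xd9 blk=13 s=1: L1-HIT | VC [15]
  [7] addr=0xf9 blk=15 s=1: VC-HIT | VC [13]
  [8] addr=0xfc blk=15 s=1: L1-HIT | VC [13]
  [9] addr=0xd2 blk=13 s=1: VC-HIT | VC [15]
  [10] addr=0xd1 blk=13 s=1: L1-HIT | VC [15]
  [11] addr=0xde blk=13 s=1: L1-HIT | VC [15]
  [12] addr=0xf8 blk=15 s=1: VC-HIT | VC [13]
  [13] addr=0xfa blk=15 s=1: L1-HIT | VC [13]
  [14] addr=0xff blk=15 s=1: L1-HIT | VC [13]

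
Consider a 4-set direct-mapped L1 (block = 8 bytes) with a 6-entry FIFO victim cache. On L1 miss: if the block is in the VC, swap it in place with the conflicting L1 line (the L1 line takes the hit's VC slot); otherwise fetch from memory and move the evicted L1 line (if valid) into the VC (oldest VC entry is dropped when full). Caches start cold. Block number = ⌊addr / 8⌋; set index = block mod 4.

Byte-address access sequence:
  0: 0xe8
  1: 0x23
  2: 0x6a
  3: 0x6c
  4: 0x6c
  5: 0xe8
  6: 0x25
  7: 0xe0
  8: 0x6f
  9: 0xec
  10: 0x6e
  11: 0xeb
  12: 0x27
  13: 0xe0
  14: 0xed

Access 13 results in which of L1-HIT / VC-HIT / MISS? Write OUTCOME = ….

#0 0xe8→b29/s1 MISS; vc=[]
#1 0x23→b4/s0 MISS; vc=[]
#2 0x6a→b13/s1 MISS; vc=[29]
#3 0x6c→b13/s1 L1-HIT; vc=[29]
#4 0x6c→b13/s1 L1-HIT; vc=[29]
#5 0xe8→b29/s1 VC-HIT; vc=[13]
#6 0x25→b4/s0 L1-HIT; vc=[13]
#7 0xe0→b28/s0 MISS; vc=[13,4]
#8 0x6f→b13/s1 VC-HIT; vc=[29,4]
#9 0xec→b29/s1 VC-HIT; vc=[13,4]
#10 0x6e→b13/s1 VC-HIT; vc=[29,4]
#11 0xeb→b29/s1 VC-HIT; vc=[13,4]
#12 0x27→b4/s0 VC-HIT; vc=[13,28]
#13 0xe0→b28/s0 VC-HIT; vc=[13,4]
#14 0xed→b29/s1 L1-HIT; vc=[13,4]

OUTCOME = VC-HIT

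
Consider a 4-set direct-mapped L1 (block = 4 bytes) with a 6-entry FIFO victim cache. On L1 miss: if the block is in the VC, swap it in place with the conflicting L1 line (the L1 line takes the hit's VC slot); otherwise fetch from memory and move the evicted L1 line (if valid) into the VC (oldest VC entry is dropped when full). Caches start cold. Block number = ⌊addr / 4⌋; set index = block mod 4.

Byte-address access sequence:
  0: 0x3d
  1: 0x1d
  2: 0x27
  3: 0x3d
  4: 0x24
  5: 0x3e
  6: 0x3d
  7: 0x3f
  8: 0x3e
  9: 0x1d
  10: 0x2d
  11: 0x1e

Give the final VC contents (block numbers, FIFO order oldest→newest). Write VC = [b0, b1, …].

VC = [15, 11]

0: 0x3d (blk 15, set 3) → MISS  vc=[]
1: 0x1d (blk 7, set 3) → MISS  vc=[15]
2: 0x27 (blk 9, set 1) → MISS  vc=[15]
3: 0x3d (blk 15, set 3) → VC-HIT  vc=[7]
4: 0x24 (blk 9, set 1) → L1-HIT  vc=[7]
5: 0x3e (blk 15, set 3) → L1-HIT  vc=[7]
6: 0x3d (blk 15, set 3) → L1-HIT  vc=[7]
7: 0x3f (blk 15, set 3) → L1-HIT  vc=[7]
8: 0x3e (blk 15, set 3) → L1-HIT  vc=[7]
9: 0x1d (blk 7, set 3) → VC-HIT  vc=[15]
10: 0x2d (blk 11, set 3) → MISS  vc=[15, 7]
11: 0x1e (blk 7, set 3) → VC-HIT  vc=[15, 11]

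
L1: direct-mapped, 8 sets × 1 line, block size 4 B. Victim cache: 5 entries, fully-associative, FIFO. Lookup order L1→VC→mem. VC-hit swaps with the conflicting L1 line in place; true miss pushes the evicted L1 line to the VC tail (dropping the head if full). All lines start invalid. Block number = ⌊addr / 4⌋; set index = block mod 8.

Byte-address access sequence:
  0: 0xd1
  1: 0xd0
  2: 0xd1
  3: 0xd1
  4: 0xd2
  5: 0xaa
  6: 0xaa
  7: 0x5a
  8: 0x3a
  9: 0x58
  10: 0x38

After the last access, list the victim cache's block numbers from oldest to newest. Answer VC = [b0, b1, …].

#0 0xd1→b52/s4 MISS; vc=[]
#1 0xd0→b52/s4 L1-HIT; vc=[]
#2 0xd1→b52/s4 L1-HIT; vc=[]
#3 0xd1→b52/s4 L1-HIT; vc=[]
#4 0xd2→b52/s4 L1-HIT; vc=[]
#5 0xaa→b42/s2 MISS; vc=[]
#6 0xaa→b42/s2 L1-HIT; vc=[]
#7 0x5a→b22/s6 MISS; vc=[]
#8 0x3a→b14/s6 MISS; vc=[22]
#9 0x58→b22/s6 VC-HIT; vc=[14]
#10 0x38→b14/s6 VC-HIT; vc=[22]

VC = [22]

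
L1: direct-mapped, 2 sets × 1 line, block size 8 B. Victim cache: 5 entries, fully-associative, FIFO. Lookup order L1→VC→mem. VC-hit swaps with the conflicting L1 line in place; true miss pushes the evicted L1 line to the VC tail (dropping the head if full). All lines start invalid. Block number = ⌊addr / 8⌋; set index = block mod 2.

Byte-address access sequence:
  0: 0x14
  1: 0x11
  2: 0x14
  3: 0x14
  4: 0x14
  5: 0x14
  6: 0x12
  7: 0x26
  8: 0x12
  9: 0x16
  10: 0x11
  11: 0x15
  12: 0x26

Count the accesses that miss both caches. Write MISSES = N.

  [0] addr=0x14 blk=2 s=0: MISS | VC []
  [1] addr=0x11 blk=2 s=0: L1-HIT | VC []
  [2] addr=0x14 blk=2 s=0: L1-HIT | VC []
  [3] addr=0x14 blk=2 s=0: L1-HIT | VC []
  [4] addr=0x14 blk=2 s=0: L1-HIT | VC []
  [5] addr=0x14 blk=2 s=0: L1-HIT | VC []
  [6] addr=0x12 blk=2 s=0: L1-HIT | VC []
  [7] addr=0x26 blk=4 s=0: MISS | VC [2]
  [8] addr=0x12 blk=2 s=0: VC-HIT | VC [4]
  [9] addr=0x16 blk=2 s=0: L1-HIT | VC [4]
  [10] addr=0x11 blk=2 s=0: L1-HIT | VC [4]
  [11] addr=0x15 blk=2 s=0: L1-HIT | VC [4]
  [12] addr=0x26 blk=4 s=0: VC-HIT | VC [2]

MISSES = 2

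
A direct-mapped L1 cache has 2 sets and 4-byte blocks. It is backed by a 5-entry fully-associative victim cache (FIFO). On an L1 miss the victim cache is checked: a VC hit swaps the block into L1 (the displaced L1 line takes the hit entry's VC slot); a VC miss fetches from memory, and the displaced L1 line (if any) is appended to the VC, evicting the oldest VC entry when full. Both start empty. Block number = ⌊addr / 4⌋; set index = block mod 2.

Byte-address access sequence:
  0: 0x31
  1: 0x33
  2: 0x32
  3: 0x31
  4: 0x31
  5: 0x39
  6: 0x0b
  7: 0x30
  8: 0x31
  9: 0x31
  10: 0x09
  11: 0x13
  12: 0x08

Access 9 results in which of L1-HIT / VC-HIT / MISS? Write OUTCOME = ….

OUTCOME = L1-HIT

0: 0x31 (blk 12, set 0) → MISS  vc=[]
1: 0x33 (blk 12, set 0) → L1-HIT  vc=[]
2: 0x32 (blk 12, set 0) → L1-HIT  vc=[]
3: 0x31 (blk 12, set 0) → L1-HIT  vc=[]
4: 0x31 (blk 12, set 0) → L1-HIT  vc=[]
5: 0x39 (blk 14, set 0) → MISS  vc=[12]
6: 0xb (blk 2, set 0) → MISS  vc=[12, 14]
7: 0x30 (blk 12, set 0) → VC-HIT  vc=[2, 14]
8: 0x31 (blk 12, set 0) → L1-HIT  vc=[2, 14]
9: 0x31 (blk 12, set 0) → L1-HIT  vc=[2, 14]
10: 0x9 (blk 2, set 0) → VC-HIT  vc=[12, 14]
11: 0x13 (blk 4, set 0) → MISS  vc=[12, 14, 2]
12: 0x8 (blk 2, set 0) → VC-HIT  vc=[12, 14, 4]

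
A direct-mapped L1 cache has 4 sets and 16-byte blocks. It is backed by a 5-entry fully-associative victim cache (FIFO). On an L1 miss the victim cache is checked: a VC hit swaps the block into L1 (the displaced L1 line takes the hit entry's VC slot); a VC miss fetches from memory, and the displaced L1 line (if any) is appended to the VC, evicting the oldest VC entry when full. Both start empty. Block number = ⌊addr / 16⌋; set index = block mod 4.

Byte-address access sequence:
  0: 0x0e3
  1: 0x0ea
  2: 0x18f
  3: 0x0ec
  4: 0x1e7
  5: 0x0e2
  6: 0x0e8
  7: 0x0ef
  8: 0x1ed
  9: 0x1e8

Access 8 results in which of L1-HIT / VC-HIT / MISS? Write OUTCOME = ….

OUTCOME = VC-HIT

  [0] addr=0xe3 blk=14 s=2: MISS | VC []
  [1] addr=0xea blk=14 s=2: L1-HIT | VC []
  [2] addr=0x18f blk=24 s=0: MISS | VC []
  [3] addr=0xec blk=14 s=2: L1-HIT | VC []
  [4] addr=0x1e7 blk=30 s=2: MISS | VC [14]
  [5] addr=0xe2 blk=14 s=2: VC-HIT | VC [30]
  [6] addr=0xe8 blk=14 s=2: L1-HIT | VC [30]
  [7] addr=0xef blk=14 s=2: L1-HIT | VC [30]
  [8] addr=0x1ed blk=30 s=2: VC-HIT | VC [14]
  [9] addr=0x1e8 blk=30 s=2: L1-HIT | VC [14]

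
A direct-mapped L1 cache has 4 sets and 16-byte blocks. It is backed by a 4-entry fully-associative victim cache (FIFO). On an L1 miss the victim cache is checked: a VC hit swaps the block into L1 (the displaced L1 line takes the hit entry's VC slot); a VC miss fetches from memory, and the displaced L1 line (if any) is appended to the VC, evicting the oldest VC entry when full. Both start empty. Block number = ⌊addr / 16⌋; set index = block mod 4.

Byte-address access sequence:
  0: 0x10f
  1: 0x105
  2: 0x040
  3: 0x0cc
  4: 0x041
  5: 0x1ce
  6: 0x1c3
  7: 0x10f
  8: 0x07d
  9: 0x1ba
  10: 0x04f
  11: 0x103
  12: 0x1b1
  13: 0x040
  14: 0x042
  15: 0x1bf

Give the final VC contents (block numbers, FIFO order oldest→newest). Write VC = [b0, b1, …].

VC = [28, 12, 16, 7]

#0 0x10f→b16/s0 MISS; vc=[]
#1 0x105→b16/s0 L1-HIT; vc=[]
#2 0x40→b4/s0 MISS; vc=[16]
#3 0xcc→b12/s0 MISS; vc=[16,4]
#4 0x41→b4/s0 VC-HIT; vc=[16,12]
#5 0x1ce→b28/s0 MISS; vc=[16,12,4]
#6 0x1c3→b28/s0 L1-HIT; vc=[16,12,4]
#7 0x10f→b16/s0 VC-HIT; vc=[28,12,4]
#8 0x7d→b7/s3 MISS; vc=[28,12,4]
#9 0x1ba→b27/s3 MISS; vc=[28,12,4,7]
#10 0x4f→b4/s0 VC-HIT; vc=[28,12,16,7]
#11 0x103→b16/s0 VC-HIT; vc=[28,12,4,7]
#12 0x1b1→b27/s3 L1-HIT; vc=[28,12,4,7]
#13 0x40→b4/s0 VC-HIT; vc=[28,12,16,7]
#14 0x42→b4/s0 L1-HIT; vc=[28,12,16,7]
#15 0x1bf→b27/s3 L1-HIT; vc=[28,12,16,7]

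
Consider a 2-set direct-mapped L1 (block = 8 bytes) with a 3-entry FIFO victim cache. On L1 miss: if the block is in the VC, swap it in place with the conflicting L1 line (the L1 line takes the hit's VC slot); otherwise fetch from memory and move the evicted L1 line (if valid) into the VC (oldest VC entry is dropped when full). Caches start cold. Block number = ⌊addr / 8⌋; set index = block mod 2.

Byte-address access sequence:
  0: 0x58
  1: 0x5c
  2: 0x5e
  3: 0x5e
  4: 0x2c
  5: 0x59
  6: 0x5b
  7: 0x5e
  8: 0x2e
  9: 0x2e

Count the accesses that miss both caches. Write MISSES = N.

MISSES = 2

#0 0x58→b11/s1 MISS; vc=[]
#1 0x5c→b11/s1 L1-HIT; vc=[]
#2 0x5e→b11/s1 L1-HIT; vc=[]
#3 0x5e→b11/s1 L1-HIT; vc=[]
#4 0x2c→b5/s1 MISS; vc=[11]
#5 0x59→b11/s1 VC-HIT; vc=[5]
#6 0x5b→b11/s1 L1-HIT; vc=[5]
#7 0x5e→b11/s1 L1-HIT; vc=[5]
#8 0x2e→b5/s1 VC-HIT; vc=[11]
#9 0x2e→b5/s1 L1-HIT; vc=[11]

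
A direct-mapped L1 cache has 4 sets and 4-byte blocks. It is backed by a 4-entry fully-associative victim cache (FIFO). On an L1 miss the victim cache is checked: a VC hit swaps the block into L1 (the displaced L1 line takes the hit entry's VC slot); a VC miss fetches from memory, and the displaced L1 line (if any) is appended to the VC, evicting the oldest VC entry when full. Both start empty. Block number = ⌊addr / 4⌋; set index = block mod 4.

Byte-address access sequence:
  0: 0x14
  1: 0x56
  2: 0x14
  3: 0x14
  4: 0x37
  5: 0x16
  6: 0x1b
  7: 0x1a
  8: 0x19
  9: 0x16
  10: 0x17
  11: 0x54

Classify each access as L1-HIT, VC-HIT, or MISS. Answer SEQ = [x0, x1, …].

0: 0x14 (blk 5, set 1) → MISS  vc=[]
1: 0x56 (blk 21, set 1) → MISS  vc=[5]
2: 0x14 (blk 5, set 1) → VC-HIT  vc=[21]
3: 0x14 (blk 5, set 1) → L1-HIT  vc=[21]
4: 0x37 (blk 13, set 1) → MISS  vc=[21, 5]
5: 0x16 (blk 5, set 1) → VC-HIT  vc=[21, 13]
6: 0x1b (blk 6, set 2) → MISS  vc=[21, 13]
7: 0x1a (blk 6, set 2) → L1-HIT  vc=[21, 13]
8: 0x19 (blk 6, set 2) → L1-HIT  vc=[21, 13]
9: 0x16 (blk 5, set 1) → L1-HIT  vc=[21, 13]
10: 0x17 (blk 5, set 1) → L1-HIT  vc=[21, 13]
11: 0x54 (blk 21, set 1) → VC-HIT  vc=[5, 13]

SEQ = [MISS, MISS, VC-HIT, L1-HIT, MISS, VC-HIT, MISS, L1-HIT, L1-HIT, L1-HIT, L1-HIT, VC-HIT]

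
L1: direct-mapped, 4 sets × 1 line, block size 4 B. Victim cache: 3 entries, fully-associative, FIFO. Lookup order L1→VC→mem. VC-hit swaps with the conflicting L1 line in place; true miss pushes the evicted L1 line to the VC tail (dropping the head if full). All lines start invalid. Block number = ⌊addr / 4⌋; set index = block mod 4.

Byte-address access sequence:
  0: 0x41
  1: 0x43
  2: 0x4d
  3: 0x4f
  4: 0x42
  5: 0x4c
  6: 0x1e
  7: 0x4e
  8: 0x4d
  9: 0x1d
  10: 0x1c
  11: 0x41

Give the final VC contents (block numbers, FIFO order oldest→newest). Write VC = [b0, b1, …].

VC = [19]

#0 0x41→b16/s0 MISS; vc=[]
#1 0x43→b16/s0 L1-HIT; vc=[]
#2 0x4d→b19/s3 MISS; vc=[]
#3 0x4f→b19/s3 L1-HIT; vc=[]
#4 0x42→b16/s0 L1-HIT; vc=[]
#5 0x4c→b19/s3 L1-HIT; vc=[]
#6 0x1e→b7/s3 MISS; vc=[19]
#7 0x4e→b19/s3 VC-HIT; vc=[7]
#8 0x4d→b19/s3 L1-HIT; vc=[7]
#9 0x1d→b7/s3 VC-HIT; vc=[19]
#10 0x1c→b7/s3 L1-HIT; vc=[19]
#11 0x41→b16/s0 L1-HIT; vc=[19]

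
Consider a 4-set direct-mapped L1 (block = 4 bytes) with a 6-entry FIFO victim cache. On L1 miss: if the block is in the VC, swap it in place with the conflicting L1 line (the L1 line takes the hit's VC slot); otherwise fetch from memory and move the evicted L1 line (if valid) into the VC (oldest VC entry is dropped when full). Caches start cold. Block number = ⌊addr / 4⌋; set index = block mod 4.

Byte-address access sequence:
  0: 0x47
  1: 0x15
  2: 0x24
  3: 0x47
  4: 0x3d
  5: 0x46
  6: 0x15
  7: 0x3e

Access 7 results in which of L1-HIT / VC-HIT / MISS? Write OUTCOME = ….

#0 0x47→b17/s1 MISS; vc=[]
#1 0x15→b5/s1 MISS; vc=[17]
#2 0x24→b9/s1 MISS; vc=[17,5]
#3 0x47→b17/s1 VC-HIT; vc=[9,5]
#4 0x3d→b15/s3 MISS; vc=[9,5]
#5 0x46→b17/s1 L1-HIT; vc=[9,5]
#6 0x15→b5/s1 VC-HIT; vc=[9,17]
#7 0x3e→b15/s3 L1-HIT; vc=[9,17]

OUTCOME = L1-HIT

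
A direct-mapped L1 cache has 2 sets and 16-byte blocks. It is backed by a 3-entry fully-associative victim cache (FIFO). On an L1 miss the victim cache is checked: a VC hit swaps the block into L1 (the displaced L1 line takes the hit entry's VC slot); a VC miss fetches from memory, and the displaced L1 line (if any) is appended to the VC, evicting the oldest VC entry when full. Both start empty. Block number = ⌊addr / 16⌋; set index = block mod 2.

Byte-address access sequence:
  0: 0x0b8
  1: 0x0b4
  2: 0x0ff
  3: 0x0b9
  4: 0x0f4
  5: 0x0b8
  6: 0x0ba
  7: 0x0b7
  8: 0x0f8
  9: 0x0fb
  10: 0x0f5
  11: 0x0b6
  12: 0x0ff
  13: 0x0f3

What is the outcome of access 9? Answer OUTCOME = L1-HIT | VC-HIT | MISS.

OUTCOME = L1-HIT

#0 0xb8→b11/s1 MISS; vc=[]
#1 0xb4→b11/s1 L1-HIT; vc=[]
#2 0xff→b15/s1 MISS; vc=[11]
#3 0xb9→b11/s1 VC-HIT; vc=[15]
#4 0xf4→b15/s1 VC-HIT; vc=[11]
#5 0xb8→b11/s1 VC-HIT; vc=[15]
#6 0xba→b11/s1 L1-HIT; vc=[15]
#7 0xb7→b11/s1 L1-HIT; vc=[15]
#8 0xf8→b15/s1 VC-HIT; vc=[11]
#9 0xfb→b15/s1 L1-HIT; vc=[11]
#10 0xf5→b15/s1 L1-HIT; vc=[11]
#11 0xb6→b11/s1 VC-HIT; vc=[15]
#12 0xff→b15/s1 VC-HIT; vc=[11]
#13 0xf3→b15/s1 L1-HIT; vc=[11]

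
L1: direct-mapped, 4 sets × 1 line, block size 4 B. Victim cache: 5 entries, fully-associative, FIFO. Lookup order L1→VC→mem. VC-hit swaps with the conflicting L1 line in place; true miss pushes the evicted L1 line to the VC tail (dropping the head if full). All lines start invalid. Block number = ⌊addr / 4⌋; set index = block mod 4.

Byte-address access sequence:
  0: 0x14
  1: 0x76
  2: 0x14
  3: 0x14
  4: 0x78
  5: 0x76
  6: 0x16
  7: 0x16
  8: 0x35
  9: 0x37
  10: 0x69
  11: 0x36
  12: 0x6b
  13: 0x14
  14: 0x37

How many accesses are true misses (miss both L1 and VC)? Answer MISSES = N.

0: 0x14 (blk 5, set 1) → MISS  vc=[]
1: 0x76 (blk 29, set 1) → MISS  vc=[5]
2: 0x14 (blk 5, set 1) → VC-HIT  vc=[29]
3: 0x14 (blk 5, set 1) → L1-HIT  vc=[29]
4: 0x78 (blk 30, set 2) → MISS  vc=[29]
5: 0x76 (blk 29, set 1) → VC-HIT  vc=[5]
6: 0x16 (blk 5, set 1) → VC-HIT  vc=[29]
7: 0x16 (blk 5, set 1) → L1-HIT  vc=[29]
8: 0x35 (blk 13, set 1) → MISS  vc=[29, 5]
9: 0x37 (blk 13, set 1) → L1-HIT  vc=[29, 5]
10: 0x69 (blk 26, set 2) → MISS  vc=[29, 5, 30]
11: 0x36 (blk 13, set 1) → L1-HIT  vc=[29, 5, 30]
12: 0x6b (blk 26, set 2) → L1-HIT  vc=[29, 5, 30]
13: 0x14 (blk 5, set 1) → VC-HIT  vc=[29, 13, 30]
14: 0x37 (blk 13, set 1) → VC-HIT  vc=[29, 5, 30]

MISSES = 5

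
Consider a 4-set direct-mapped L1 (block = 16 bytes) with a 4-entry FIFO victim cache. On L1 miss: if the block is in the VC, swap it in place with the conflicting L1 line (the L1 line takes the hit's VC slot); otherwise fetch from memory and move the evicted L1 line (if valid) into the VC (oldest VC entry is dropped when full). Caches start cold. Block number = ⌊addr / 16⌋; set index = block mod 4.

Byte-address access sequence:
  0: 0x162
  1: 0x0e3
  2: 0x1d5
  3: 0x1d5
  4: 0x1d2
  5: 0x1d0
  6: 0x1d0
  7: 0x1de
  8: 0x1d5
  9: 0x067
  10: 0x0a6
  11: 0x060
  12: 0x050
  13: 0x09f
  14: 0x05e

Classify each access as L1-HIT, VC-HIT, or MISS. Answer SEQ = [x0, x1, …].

SEQ = [MISS, MISS, MISS, L1-HIT, L1-HIT, L1-HIT, L1-HIT, L1-HIT, L1-HIT, MISS, MISS, VC-HIT, MISS, MISS, VC-HIT]

  [0] addr=0x162 blk=22 s=2: MISS | VC []
  [1] addr=0xe3 blk=14 s=2: MISS | VC [22]
  [2] addr=0x1d5 blk=29 s=1: MISS | VC [22]
  [3] addr=0x1d5 blk=29 s=1: L1-HIT | VC [22]
  [4] addr=0x1d2 blk=29 s=1: L1-HIT | VC [22]
  [5] addr=0x1d0 blk=29 s=1: L1-HIT | VC [22]
  [6] addr=0x1d0 blk=29 s=1: L1-HIT | VC [22]
  [7] addr=0x1de blk=29 s=1: L1-HIT | VC [22]
  [8] addr=0x1d5 blk=29 s=1: L1-HIT | VC [22]
  [9] addr=0x67 blk=6 s=2: MISS | VC [22, 14]
  [10] addr=0xa6 blk=10 s=2: MISS | VC [22, 14, 6]
  [11] addr=0x60 blk=6 s=2: VC-HIT | VC [22, 14, 10]
  [12] addr=0x50 blk=5 s=1: MISS | VC [22, 14, 10, 29]
  [13] addr=0x9f blk=9 s=1: MISS | VC [14, 10, 29, 5]
  [14] addr=0x5e blk=5 s=1: VC-HIT | VC [14, 10, 29, 9]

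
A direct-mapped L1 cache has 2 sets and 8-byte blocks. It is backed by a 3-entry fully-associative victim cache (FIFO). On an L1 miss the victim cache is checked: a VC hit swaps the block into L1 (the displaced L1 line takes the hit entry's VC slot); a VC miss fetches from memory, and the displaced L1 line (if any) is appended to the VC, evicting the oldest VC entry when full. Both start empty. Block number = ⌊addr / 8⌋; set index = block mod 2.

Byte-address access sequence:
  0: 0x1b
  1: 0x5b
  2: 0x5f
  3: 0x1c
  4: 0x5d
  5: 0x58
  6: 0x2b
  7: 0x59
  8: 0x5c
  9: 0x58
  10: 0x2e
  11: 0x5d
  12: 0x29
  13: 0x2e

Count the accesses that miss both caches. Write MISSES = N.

MISSES = 3

  [0] addr=0x1b blk=3 s=1: MISS | VC []
  [1] addr=0x5b blk=11 s=1: MISS | VC [3]
  [2] addr=0x5f blk=11 s=1: L1-HIT | VC [3]
  [3] addr=0x1c blk=3 s=1: VC-HIT | VC [11]
  [4] addr=0x5d blk=11 s=1: VC-HIT | VC [3]
  [5] addr=0x58 blk=11 s=1: L1-HIT | VC [3]
  [6] addr=0x2b blk=5 s=1: MISS | VC [3, 11]
  [7] addr=0x59 blk=11 s=1: VC-HIT | VC [3, 5]
  [8] addr=0x5c blk=11 s=1: L1-HIT | VC [3, 5]
  [9] addr=0x58 blk=11 s=1: L1-HIT | VC [3, 5]
  [10] addr=0x2e blk=5 s=1: VC-HIT | VC [3, 11]
  [11] addr=0x5d blk=11 s=1: VC-HIT | VC [3, 5]
  [12] addr=0x29 blk=5 s=1: VC-HIT | VC [3, 11]
  [13] addr=0x2e blk=5 s=1: L1-HIT | VC [3, 11]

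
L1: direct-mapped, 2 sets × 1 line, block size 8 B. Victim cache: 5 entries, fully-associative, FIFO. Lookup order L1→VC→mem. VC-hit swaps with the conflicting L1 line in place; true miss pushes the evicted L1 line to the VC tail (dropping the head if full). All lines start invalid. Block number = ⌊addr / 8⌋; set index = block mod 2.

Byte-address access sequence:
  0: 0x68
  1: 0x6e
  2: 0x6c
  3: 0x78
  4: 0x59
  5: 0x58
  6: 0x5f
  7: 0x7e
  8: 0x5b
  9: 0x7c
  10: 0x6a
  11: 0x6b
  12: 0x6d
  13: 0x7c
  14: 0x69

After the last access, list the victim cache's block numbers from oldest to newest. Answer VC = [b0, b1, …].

VC = [15, 11]

  [0] addr=0x68 blk=13 s=1: MISS | VC []
  [1] addr=0x6e blk=13 s=1: L1-HIT | VC []
  [2] addr=0x6c blk=13 s=1: L1-HIT | VC []
  [3] addr=0x78 blk=15 s=1: MISS | VC [13]
  [4] addr=0x59 blk=11 s=1: MISS | VC [13, 15]
  [5] addr=0x58 blk=11 s=1: L1-HIT | VC [13, 15]
  [6] addr=0x5f blk=11 s=1: L1-HIT | VC [13, 15]
  [7] addr=0x7e blk=15 s=1: VC-HIT | VC [13, 11]
  [8] addr=0x5b blk=11 s=1: VC-HIT | VC [13, 15]
  [9] addr=0x7c blk=15 s=1: VC-HIT | VC [13, 11]
  [10] addr=0x6a blk=13 s=1: VC-HIT | VC [15, 11]
  [11] addr=0x6b blk=13 s=1: L1-HIT | VC [15, 11]
  [12] addr=0x6d blk=13 s=1: L1-HIT | VC [15, 11]
  [13] addr=0x7c blk=15 s=1: VC-HIT | VC [13, 11]
  [14] addr=0x69 blk=13 s=1: VC-HIT | VC [15, 11]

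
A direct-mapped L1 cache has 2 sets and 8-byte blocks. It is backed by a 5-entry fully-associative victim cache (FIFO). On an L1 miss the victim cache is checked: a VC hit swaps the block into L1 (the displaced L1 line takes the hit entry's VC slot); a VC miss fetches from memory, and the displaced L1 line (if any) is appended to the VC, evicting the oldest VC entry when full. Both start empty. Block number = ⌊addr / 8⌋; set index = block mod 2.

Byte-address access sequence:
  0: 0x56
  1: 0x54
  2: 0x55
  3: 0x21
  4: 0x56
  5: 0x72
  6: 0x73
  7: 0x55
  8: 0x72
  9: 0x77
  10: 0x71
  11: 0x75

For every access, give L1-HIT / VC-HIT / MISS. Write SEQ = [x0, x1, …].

SEQ = [MISS, L1-HIT, L1-HIT, MISS, VC-HIT, MISS, L1-HIT, VC-HIT, VC-HIT, L1-HIT, L1-HIT, L1-HIT]

  [0] addr=0x56 blk=10 s=0: MISS | VC []
  [1] addr=0x54 blk=10 s=0: L1-HIT | VC []
  [2] addr=0x55 blk=10 s=0: L1-HIT | VC []
  [3] addr=0x21 blk=4 s=0: MISS | VC [10]
  [4] addr=0x56 blk=10 s=0: VC-HIT | VC [4]
  [5] addr=0x72 blk=14 s=0: MISS | VC [4, 10]
  [6] addr=0x73 blk=14 s=0: L1-HIT | VC [4, 10]
  [7] addr=0x55 blk=10 s=0: VC-HIT | VC [4, 14]
  [8] addr=0x72 blk=14 s=0: VC-HIT | VC [4, 10]
  [9] addr=0x77 blk=14 s=0: L1-HIT | VC [4, 10]
  [10] addr=0x71 blk=14 s=0: L1-HIT | VC [4, 10]
  [11] addr=0x75 blk=14 s=0: L1-HIT | VC [4, 10]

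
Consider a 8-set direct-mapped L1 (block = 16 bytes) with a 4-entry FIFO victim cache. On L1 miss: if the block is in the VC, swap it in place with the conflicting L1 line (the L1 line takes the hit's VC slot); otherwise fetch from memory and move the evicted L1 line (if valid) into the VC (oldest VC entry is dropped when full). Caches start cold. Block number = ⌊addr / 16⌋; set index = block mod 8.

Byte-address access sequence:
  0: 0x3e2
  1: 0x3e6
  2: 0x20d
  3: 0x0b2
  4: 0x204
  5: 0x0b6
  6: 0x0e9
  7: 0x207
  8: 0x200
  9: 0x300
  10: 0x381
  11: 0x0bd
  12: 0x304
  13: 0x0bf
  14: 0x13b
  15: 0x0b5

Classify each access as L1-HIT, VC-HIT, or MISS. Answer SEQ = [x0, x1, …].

SEQ = [MISS, L1-HIT, MISS, MISS, L1-HIT, L1-HIT, MISS, L1-HIT, L1-HIT, MISS, MISS, L1-HIT, VC-HIT, L1-HIT, MISS, VC-HIT]

#0 0x3e2→b62/s6 MISS; vc=[]
#1 0x3e6→b62/s6 L1-HIT; vc=[]
#2 0x20d→b32/s0 MISS; vc=[]
#3 0xb2→b11/s3 MISS; vc=[]
#4 0x204→b32/s0 L1-HIT; vc=[]
#5 0xb6→b11/s3 L1-HIT; vc=[]
#6 0xe9→b14/s6 MISS; vc=[62]
#7 0x207→b32/s0 L1-HIT; vc=[62]
#8 0x200→b32/s0 L1-HIT; vc=[62]
#9 0x300→b48/s0 MISS; vc=[62,32]
#10 0x381→b56/s0 MISS; vc=[62,32,48]
#11 0xbd→b11/s3 L1-HIT; vc=[62,32,48]
#12 0x304→b48/s0 VC-HIT; vc=[62,32,56]
#13 0xbf→b11/s3 L1-HIT; vc=[62,32,56]
#14 0x13b→b19/s3 MISS; vc=[62,32,56,11]
#15 0xb5→b11/s3 VC-HIT; vc=[62,32,56,19]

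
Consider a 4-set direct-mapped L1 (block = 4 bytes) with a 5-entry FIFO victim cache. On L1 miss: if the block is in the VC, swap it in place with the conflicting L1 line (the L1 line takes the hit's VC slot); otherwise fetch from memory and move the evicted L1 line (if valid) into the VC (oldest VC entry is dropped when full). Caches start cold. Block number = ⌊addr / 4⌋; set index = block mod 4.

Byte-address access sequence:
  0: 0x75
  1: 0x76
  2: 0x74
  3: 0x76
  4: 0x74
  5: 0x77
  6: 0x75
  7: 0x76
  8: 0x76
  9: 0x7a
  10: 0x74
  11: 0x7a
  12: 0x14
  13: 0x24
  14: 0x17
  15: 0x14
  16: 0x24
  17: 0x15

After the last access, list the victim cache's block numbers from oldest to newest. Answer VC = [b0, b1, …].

VC = [29, 9]

  [0] addr=0x75 blk=29 s=1: MISS | VC []
  [1] addr=0x76 blk=29 s=1: L1-HIT | VC []
  [2] addr=0x74 blk=29 s=1: L1-HIT | VC []
  [3] addr=0x76 blk=29 s=1: L1-HIT | VC []
  [4] addr=0x74 blk=29 s=1: L1-HIT | VC []
  [5] addr=0x77 blk=29 s=1: L1-HIT | VC []
  [6] addr=0x75 blk=29 s=1: L1-HIT | VC []
  [7] addr=0x76 blk=29 s=1: L1-HIT | VC []
  [8] addr=0x76 blk=29 s=1: L1-HIT | VC []
  [9] addr=0x7a blk=30 s=2: MISS | VC []
  [10] addr=0x74 blk=29 s=1: L1-HIT | VC []
  [11] addr=0x7a blk=30 s=2: L1-HIT | VC []
  [12] addr=0x14 blk=5 s=1: MISS | VC [29]
  [13] addr=0x24 blk=9 s=1: MISS | VC [29, 5]
  [14] addr=0x17 blk=5 s=1: VC-HIT | VC [29, 9]
  [15] addr=0x14 blk=5 s=1: L1-HIT | VC [29, 9]
  [16] addr=0x24 blk=9 s=1: VC-HIT | VC [29, 5]
  [17] addr=0x15 blk=5 s=1: VC-HIT | VC [29, 9]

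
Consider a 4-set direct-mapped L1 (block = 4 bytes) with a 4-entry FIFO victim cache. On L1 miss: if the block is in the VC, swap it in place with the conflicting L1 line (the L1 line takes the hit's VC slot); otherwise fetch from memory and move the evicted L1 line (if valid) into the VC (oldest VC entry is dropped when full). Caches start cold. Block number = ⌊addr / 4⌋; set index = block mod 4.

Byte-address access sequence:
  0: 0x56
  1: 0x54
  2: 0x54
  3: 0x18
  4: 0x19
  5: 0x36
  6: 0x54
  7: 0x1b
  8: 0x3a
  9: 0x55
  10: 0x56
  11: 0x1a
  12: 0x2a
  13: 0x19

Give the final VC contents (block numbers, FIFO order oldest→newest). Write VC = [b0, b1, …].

  [0] addr=0x56 blk=21 s=1: MISS | VC []
  [1] addr=0x54 blk=21 s=1: L1-HIT | VC []
  [2] addr=0x54 blk=21 s=1: L1-HIT | VC []
  [3] addr=0x18 blk=6 s=2: MISS | VC []
  [4] addr=0x19 blk=6 s=2: L1-HIT | VC []
  [5] addr=0x36 blk=13 s=1: MISS | VC [21]
  [6] addr=0x54 blk=21 s=1: VC-HIT | VC [13]
  [7] addr=0x1b blk=6 s=2: L1-HIT | VC [13]
  [8] addr=0x3a blk=14 s=2: MISS | VC [13, 6]
  [9] addr=0x55 blk=21 s=1: L1-HIT | VC [13, 6]
  [10] addr=0x56 blk=21 s=1: L1-HIT | VC [13, 6]
  [11] addr=0x1a blk=6 s=2: VC-HIT | VC [13, 14]
  [12] addr=0x2a blk=10 s=2: MISS | VC [13, 14, 6]
  [13] addr=0x19 blk=6 s=2: VC-HIT | VC [13, 14, 10]

VC = [13, 14, 10]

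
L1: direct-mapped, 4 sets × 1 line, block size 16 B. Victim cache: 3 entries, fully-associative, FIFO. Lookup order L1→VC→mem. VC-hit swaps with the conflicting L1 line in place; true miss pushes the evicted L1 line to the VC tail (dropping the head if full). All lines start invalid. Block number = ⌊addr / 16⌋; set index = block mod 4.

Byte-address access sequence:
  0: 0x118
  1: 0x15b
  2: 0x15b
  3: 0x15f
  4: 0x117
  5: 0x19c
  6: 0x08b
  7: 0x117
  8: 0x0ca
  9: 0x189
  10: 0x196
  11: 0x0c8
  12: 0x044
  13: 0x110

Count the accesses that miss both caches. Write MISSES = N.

MISSES = 8

#0 0x118→b17/s1 MISS; vc=[]
#1 0x15b→b21/s1 MISS; vc=[17]
#2 0x15b→b21/s1 L1-HIT; vc=[17]
#3 0x15f→b21/s1 L1-HIT; vc=[17]
#4 0x117→b17/s1 VC-HIT; vc=[21]
#5 0x19c→b25/s1 MISS; vc=[21,17]
#6 0x8b→b8/s0 MISS; vc=[21,17]
#7 0x117→b17/s1 VC-HIT; vc=[21,25]
#8 0xca→b12/s0 MISS; vc=[21,25,8]
#9 0x189→b24/s0 MISS; vc=[25,8,12]
#10 0x196→b25/s1 VC-HIT; vc=[17,8,12]
#11 0xc8→b12/s0 VC-HIT; vc=[17,8,24]
#12 0x44→b4/s0 MISS; vc=[8,24,12]
#13 0x110→b17/s1 MISS; vc=[24,12,25]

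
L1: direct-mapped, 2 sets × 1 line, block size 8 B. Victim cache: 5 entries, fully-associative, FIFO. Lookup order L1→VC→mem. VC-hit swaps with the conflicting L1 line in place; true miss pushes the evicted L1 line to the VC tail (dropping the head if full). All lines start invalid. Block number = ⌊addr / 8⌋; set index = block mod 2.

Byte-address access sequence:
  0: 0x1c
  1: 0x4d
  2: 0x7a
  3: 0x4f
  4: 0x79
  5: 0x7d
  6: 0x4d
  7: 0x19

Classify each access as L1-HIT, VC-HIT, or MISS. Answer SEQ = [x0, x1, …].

  [0] addr=0x1c blk=3 s=1: MISS | VC []
  [1] addr=0x4d blk=9 s=1: MISS | VC [3]
  [2] addr=0x7a blk=15 s=1: MISS | VC [3, 9]
  [3] addr=0x4f blk=9 s=1: VC-HIT | VC [3, 15]
  [4] addr=0x79 blk=15 s=1: VC-HIT | VC [3, 9]
  [5] addr=0x7d blk=15 s=1: L1-HIT | VC [3, 9]
  [6] addr=0x4d blk=9 s=1: VC-HIT | VC [3, 15]
  [7] addr=0x19 blk=3 s=1: VC-HIT | VC [9, 15]

SEQ = [MISS, MISS, MISS, VC-HIT, VC-HIT, L1-HIT, VC-HIT, VC-HIT]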